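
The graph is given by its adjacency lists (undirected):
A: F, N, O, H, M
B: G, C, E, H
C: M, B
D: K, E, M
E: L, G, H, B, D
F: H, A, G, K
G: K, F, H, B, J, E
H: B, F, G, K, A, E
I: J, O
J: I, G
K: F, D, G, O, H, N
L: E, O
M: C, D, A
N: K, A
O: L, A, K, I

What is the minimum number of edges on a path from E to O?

Level 0: E
Level 1: B, D, G, H, L
Level 2: A, C, F, J, K, M, O
Level 3: I, N
O first appears at level 2.

2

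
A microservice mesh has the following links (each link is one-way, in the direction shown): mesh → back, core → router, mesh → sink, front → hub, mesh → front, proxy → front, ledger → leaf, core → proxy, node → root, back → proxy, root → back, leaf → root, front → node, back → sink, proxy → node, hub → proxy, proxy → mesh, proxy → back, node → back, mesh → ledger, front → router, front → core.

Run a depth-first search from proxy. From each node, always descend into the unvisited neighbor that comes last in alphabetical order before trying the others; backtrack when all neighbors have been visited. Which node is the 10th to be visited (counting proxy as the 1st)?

router

Visit proxy
proxy → node
node → root
root → back
back → sink
proxy → mesh
mesh → ledger
ledger → leaf
mesh → front
front → router
front → hub
front → core

Visit order: proxy, node, root, back, sink, mesh, ledger, leaf, front, router, hub, core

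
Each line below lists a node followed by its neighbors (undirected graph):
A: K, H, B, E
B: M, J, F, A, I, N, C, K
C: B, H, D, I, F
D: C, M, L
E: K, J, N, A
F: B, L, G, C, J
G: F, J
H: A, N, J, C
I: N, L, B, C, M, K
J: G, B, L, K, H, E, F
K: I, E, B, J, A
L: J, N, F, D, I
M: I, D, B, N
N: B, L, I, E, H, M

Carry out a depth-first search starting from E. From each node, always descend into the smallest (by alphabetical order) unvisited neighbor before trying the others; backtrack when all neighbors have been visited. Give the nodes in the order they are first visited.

Visit E
E → A
A → B
B → C
C → D
D → L
L → F
F → G
G → J
J → H
H → N
N → I
I → K
I → M

E -> A -> B -> C -> D -> L -> F -> G -> J -> H -> N -> I -> K -> M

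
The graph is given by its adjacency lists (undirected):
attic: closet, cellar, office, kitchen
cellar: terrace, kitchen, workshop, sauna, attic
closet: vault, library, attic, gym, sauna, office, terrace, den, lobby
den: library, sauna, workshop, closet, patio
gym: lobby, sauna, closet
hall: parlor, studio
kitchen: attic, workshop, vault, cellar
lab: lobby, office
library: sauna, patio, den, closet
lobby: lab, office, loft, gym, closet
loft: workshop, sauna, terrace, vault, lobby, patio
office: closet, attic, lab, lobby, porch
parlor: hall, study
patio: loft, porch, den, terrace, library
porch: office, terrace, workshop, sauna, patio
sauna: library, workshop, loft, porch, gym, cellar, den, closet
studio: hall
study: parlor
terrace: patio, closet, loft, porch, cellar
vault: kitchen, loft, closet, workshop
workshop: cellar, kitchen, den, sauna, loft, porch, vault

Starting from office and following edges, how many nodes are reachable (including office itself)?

BFS from office visits: office, attic, closet, lab, lobby, porch, cellar, kitchen, den, gym, library, sauna, terrace, vault, loft, patio, workshop
Reachable nodes: 17 of 21 total.

17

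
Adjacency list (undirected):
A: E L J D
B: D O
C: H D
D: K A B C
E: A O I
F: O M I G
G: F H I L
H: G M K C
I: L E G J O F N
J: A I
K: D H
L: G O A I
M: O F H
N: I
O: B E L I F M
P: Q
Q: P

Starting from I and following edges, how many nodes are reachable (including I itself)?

BFS from I visits: I, L, E, G, J, O, F, N, A, H, B, M, D, K, C
Reachable nodes: 15 of 17 total.

15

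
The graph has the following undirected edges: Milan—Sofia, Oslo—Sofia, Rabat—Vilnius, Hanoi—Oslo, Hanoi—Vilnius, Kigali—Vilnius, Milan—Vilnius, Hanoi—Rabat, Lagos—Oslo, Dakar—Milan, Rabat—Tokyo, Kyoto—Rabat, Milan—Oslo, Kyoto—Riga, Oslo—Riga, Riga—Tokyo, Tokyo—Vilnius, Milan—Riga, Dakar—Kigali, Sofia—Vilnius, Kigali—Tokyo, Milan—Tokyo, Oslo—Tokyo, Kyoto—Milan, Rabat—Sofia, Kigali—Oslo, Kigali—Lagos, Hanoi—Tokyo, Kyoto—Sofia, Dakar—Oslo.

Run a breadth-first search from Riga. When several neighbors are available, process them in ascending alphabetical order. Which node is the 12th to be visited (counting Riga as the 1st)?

Lagos

Visit Riga; enqueue Kyoto, Milan, Oslo, Tokyo → queue [Kyoto, Milan, Oslo, Tokyo]
Visit Kyoto; enqueue Rabat, Sofia → queue [Milan, Oslo, Tokyo, Rabat, Sofia]
Visit Milan; enqueue Dakar, Vilnius → queue [Oslo, Tokyo, Rabat, Sofia, Dakar, Vilnius]
Visit Oslo; enqueue Hanoi, Kigali, Lagos → queue [Tokyo, Rabat, Sofia, Dakar, Vilnius, Hanoi, Kigali, Lagos]
Visit Tokyo → queue [Rabat, Sofia, Dakar, Vilnius, Hanoi, Kigali, Lagos]
Visit Rabat → queue [Sofia, Dakar, Vilnius, Hanoi, Kigali, Lagos]
Visit Sofia → queue [Dakar, Vilnius, Hanoi, Kigali, Lagos]
Visit Dakar → queue [Vilnius, Hanoi, Kigali, Lagos]
Visit Vilnius → queue [Hanoi, Kigali, Lagos]
Visit Hanoi → queue [Kigali, Lagos]
Visit Kigali → queue [Lagos]
Visit Lagos → queue []

Visit order: Riga, Kyoto, Milan, Oslo, Tokyo, Rabat, Sofia, Dakar, Vilnius, Hanoi, Kigali, Lagos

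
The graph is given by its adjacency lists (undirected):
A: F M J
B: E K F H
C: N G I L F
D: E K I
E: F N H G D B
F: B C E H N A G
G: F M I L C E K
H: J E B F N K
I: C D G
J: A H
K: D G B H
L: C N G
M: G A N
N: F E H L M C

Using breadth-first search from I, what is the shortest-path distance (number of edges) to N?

Level 0: I
Level 1: C, D, G
Level 2: E, F, K, L, M, N
Level 3: A, B, H
Level 4: J
N first appears at level 2.

2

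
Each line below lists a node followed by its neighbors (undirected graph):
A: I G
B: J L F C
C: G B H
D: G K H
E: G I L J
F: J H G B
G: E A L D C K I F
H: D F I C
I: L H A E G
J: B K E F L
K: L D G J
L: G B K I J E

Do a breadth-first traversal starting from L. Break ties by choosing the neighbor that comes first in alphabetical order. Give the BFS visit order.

Visit L; enqueue B, E, G, I, J, K → queue [B, E, G, I, J, K]
Visit B; enqueue C, F → queue [E, G, I, J, K, C, F]
Visit E → queue [G, I, J, K, C, F]
Visit G; enqueue A, D → queue [I, J, K, C, F, A, D]
Visit I; enqueue H → queue [J, K, C, F, A, D, H]
Visit J → queue [K, C, F, A, D, H]
Visit K → queue [C, F, A, D, H]
Visit C → queue [F, A, D, H]
Visit F → queue [A, D, H]
Visit A → queue [D, H]
Visit D → queue [H]
Visit H → queue []

L -> B -> E -> G -> I -> J -> K -> C -> F -> A -> D -> H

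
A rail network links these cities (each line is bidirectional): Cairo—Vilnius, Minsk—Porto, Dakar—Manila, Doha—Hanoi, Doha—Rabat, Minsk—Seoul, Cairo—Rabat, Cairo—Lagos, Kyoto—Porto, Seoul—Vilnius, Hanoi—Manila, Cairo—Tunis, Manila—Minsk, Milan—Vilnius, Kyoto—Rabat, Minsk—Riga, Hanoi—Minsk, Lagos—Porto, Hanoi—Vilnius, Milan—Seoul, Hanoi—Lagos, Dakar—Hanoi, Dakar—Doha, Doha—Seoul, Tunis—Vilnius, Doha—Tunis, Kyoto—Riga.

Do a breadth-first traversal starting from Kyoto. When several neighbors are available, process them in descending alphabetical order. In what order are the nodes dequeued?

Visit Kyoto; enqueue Riga, Rabat, Porto → queue [Riga, Rabat, Porto]
Visit Riga; enqueue Minsk → queue [Rabat, Porto, Minsk]
Visit Rabat; enqueue Doha, Cairo → queue [Porto, Minsk, Doha, Cairo]
Visit Porto; enqueue Lagos → queue [Minsk, Doha, Cairo, Lagos]
Visit Minsk; enqueue Seoul, Manila, Hanoi → queue [Doha, Cairo, Lagos, Seoul, Manila, Hanoi]
Visit Doha; enqueue Tunis, Dakar → queue [Cairo, Lagos, Seoul, Manila, Hanoi, Tunis, Dakar]
Visit Cairo; enqueue Vilnius → queue [Lagos, Seoul, Manila, Hanoi, Tunis, Dakar, Vilnius]
Visit Lagos → queue [Seoul, Manila, Hanoi, Tunis, Dakar, Vilnius]
Visit Seoul; enqueue Milan → queue [Manila, Hanoi, Tunis, Dakar, Vilnius, Milan]
Visit Manila → queue [Hanoi, Tunis, Dakar, Vilnius, Milan]
Visit Hanoi → queue [Tunis, Dakar, Vilnius, Milan]
Visit Tunis → queue [Dakar, Vilnius, Milan]
Visit Dakar → queue [Vilnius, Milan]
Visit Vilnius → queue [Milan]
Visit Milan → queue []

Kyoto Riga Rabat Porto Minsk Doha Cairo Lagos Seoul Manila Hanoi Tunis Dakar Vilnius Milan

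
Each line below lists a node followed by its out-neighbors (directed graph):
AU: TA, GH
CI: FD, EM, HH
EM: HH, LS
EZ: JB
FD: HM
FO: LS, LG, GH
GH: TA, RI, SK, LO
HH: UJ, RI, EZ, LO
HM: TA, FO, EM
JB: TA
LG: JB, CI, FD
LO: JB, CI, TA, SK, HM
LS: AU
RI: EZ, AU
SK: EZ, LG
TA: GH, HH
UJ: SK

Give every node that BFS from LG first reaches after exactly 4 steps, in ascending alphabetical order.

Level 0: LG
Level 1: CI, FD, JB
Level 2: EM, HH, HM, TA
Level 3: EZ, FO, GH, LO, LS, RI, UJ
Level 4: AU, SK

AU, SK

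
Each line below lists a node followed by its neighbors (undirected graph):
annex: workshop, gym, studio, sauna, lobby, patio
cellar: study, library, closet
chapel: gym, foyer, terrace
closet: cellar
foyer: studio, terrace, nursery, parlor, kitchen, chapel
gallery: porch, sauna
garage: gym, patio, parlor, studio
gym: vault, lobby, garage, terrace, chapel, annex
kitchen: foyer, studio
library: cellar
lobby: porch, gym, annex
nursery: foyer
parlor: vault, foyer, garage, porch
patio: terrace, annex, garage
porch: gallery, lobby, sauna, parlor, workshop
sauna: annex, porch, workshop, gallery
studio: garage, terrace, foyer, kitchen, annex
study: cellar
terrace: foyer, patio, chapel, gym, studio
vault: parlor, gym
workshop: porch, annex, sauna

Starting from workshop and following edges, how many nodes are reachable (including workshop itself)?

BFS from workshop visits: workshop, porch, annex, sauna, gallery, lobby, parlor, gym, studio, patio, vault, foyer, garage, terrace, chapel, kitchen, nursery
Reachable nodes: 17 of 21 total.

17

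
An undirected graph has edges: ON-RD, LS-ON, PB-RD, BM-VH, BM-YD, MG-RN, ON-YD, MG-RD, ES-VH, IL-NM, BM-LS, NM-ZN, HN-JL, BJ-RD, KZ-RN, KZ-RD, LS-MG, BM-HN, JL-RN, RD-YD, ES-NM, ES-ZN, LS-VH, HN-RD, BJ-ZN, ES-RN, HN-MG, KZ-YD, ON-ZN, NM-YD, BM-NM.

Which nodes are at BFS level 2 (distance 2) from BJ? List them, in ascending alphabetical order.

ES, HN, KZ, MG, NM, ON, PB, YD

Level 0: BJ
Level 1: RD, ZN
Level 2: ES, HN, KZ, MG, NM, ON, PB, YD
Level 3: BM, IL, JL, LS, RN, VH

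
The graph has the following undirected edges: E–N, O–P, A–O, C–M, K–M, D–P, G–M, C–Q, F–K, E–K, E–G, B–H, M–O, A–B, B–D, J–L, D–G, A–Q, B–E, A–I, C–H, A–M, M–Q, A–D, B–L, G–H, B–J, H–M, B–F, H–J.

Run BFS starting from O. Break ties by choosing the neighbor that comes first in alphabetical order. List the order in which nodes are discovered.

O, A, M, P, B, D, I, Q, C, G, H, K, E, F, J, L, N

Visit O; enqueue A, M, P → queue [A, M, P]
Visit A; enqueue B, D, I, Q → queue [M, P, B, D, I, Q]
Visit M; enqueue C, G, H, K → queue [P, B, D, I, Q, C, G, H, K]
Visit P → queue [B, D, I, Q, C, G, H, K]
Visit B; enqueue E, F, J, L → queue [D, I, Q, C, G, H, K, E, F, J, L]
Visit D → queue [I, Q, C, G, H, K, E, F, J, L]
Visit I → queue [Q, C, G, H, K, E, F, J, L]
Visit Q → queue [C, G, H, K, E, F, J, L]
Visit C → queue [G, H, K, E, F, J, L]
Visit G → queue [H, K, E, F, J, L]
Visit H → queue [K, E, F, J, L]
Visit K → queue [E, F, J, L]
Visit E; enqueue N → queue [F, J, L, N]
Visit F → queue [J, L, N]
Visit J → queue [L, N]
Visit L → queue [N]
Visit N → queue []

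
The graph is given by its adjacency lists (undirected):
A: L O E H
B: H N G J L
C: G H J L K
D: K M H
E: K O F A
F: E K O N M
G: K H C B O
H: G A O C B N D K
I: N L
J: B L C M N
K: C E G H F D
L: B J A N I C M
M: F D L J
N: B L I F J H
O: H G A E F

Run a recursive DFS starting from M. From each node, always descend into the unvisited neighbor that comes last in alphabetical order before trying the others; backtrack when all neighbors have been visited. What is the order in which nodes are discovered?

Visit M
M → L
L → N
N → J
J → C
C → K
K → H
H → O
O → G
G → B
O → F
F → E
E → A
H → D
N → I

M → L → N → J → C → K → H → O → G → B → F → E → A → D → I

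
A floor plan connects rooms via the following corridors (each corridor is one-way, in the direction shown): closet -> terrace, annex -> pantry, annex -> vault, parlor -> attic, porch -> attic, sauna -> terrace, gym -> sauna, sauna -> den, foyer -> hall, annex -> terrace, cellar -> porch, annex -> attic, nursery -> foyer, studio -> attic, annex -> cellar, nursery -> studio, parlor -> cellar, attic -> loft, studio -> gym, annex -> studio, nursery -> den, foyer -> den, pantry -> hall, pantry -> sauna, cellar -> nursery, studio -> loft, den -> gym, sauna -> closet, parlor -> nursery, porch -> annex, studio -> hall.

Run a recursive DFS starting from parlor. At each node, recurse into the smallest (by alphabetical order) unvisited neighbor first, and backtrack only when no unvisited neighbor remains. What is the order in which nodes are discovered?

parlor, attic, loft, cellar, nursery, den, gym, sauna, closet, terrace, foyer, hall, studio, porch, annex, pantry, vault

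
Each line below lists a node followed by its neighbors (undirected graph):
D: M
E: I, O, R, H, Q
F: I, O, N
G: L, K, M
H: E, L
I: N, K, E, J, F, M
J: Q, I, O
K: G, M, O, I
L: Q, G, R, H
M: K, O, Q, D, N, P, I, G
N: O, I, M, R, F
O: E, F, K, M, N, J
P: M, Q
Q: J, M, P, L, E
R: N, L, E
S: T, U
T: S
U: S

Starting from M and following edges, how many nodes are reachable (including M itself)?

BFS from M visits: M, D, G, I, K, N, O, P, Q, L, E, F, J, R, H
Reachable nodes: 15 of 18 total.

15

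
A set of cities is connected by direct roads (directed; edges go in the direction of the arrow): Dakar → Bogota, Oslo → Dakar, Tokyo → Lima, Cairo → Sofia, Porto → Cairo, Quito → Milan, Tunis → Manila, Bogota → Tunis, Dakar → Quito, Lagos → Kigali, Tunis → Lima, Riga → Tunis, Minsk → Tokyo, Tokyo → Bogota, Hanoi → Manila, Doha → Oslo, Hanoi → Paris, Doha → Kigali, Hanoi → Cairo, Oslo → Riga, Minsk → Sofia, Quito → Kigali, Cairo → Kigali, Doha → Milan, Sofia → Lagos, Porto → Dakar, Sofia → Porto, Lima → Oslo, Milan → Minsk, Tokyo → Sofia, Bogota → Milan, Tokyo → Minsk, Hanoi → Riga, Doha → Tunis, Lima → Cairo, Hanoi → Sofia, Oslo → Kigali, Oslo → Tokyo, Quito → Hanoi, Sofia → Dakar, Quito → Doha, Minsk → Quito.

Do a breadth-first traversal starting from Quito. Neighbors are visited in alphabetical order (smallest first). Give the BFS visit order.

Visit Quito; enqueue Doha, Hanoi, Kigali, Milan → queue [Doha, Hanoi, Kigali, Milan]
Visit Doha; enqueue Oslo, Tunis → queue [Hanoi, Kigali, Milan, Oslo, Tunis]
Visit Hanoi; enqueue Cairo, Manila, Paris, Riga, Sofia → queue [Kigali, Milan, Oslo, Tunis, Cairo, Manila, Paris, Riga, Sofia]
Visit Kigali → queue [Milan, Oslo, Tunis, Cairo, Manila, Paris, Riga, Sofia]
Visit Milan; enqueue Minsk → queue [Oslo, Tunis, Cairo, Manila, Paris, Riga, Sofia, Minsk]
Visit Oslo; enqueue Dakar, Tokyo → queue [Tunis, Cairo, Manila, Paris, Riga, Sofia, Minsk, Dakar, Tokyo]
Visit Tunis; enqueue Lima → queue [Cairo, Manila, Paris, Riga, Sofia, Minsk, Dakar, Tokyo, Lima]
Visit Cairo → queue [Manila, Paris, Riga, Sofia, Minsk, Dakar, Tokyo, Lima]
Visit Manila → queue [Paris, Riga, Sofia, Minsk, Dakar, Tokyo, Lima]
Visit Paris → queue [Riga, Sofia, Minsk, Dakar, Tokyo, Lima]
Visit Riga → queue [Sofia, Minsk, Dakar, Tokyo, Lima]
Visit Sofia; enqueue Lagos, Porto → queue [Minsk, Dakar, Tokyo, Lima, Lagos, Porto]
Visit Minsk → queue [Dakar, Tokyo, Lima, Lagos, Porto]
Visit Dakar; enqueue Bogota → queue [Tokyo, Lima, Lagos, Porto, Bogota]
Visit Tokyo → queue [Lima, Lagos, Porto, Bogota]
Visit Lima → queue [Lagos, Porto, Bogota]
Visit Lagos → queue [Porto, Bogota]
Visit Porto → queue [Bogota]
Visit Bogota → queue []

Quito, Doha, Hanoi, Kigali, Milan, Oslo, Tunis, Cairo, Manila, Paris, Riga, Sofia, Minsk, Dakar, Tokyo, Lima, Lagos, Porto, Bogota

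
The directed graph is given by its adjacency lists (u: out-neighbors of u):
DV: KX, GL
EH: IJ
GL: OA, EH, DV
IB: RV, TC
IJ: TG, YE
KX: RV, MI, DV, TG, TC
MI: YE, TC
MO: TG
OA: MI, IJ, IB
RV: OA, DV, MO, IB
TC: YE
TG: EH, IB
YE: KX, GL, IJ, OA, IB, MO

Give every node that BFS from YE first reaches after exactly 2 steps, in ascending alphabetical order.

DV, EH, MI, RV, TC, TG

Level 0: YE
Level 1: GL, IB, IJ, KX, MO, OA
Level 2: DV, EH, MI, RV, TC, TG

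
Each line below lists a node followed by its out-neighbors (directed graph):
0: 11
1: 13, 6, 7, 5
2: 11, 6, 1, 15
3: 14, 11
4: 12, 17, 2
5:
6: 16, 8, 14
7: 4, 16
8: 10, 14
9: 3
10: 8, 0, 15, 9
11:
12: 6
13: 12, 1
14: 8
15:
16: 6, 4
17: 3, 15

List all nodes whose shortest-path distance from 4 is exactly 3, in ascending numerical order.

5, 7, 8, 13, 14, 16

Level 0: 4
Level 1: 2, 12, 17
Level 2: 1, 3, 6, 11, 15
Level 3: 5, 7, 8, 13, 14, 16
Level 4: 10
Level 5: 0, 9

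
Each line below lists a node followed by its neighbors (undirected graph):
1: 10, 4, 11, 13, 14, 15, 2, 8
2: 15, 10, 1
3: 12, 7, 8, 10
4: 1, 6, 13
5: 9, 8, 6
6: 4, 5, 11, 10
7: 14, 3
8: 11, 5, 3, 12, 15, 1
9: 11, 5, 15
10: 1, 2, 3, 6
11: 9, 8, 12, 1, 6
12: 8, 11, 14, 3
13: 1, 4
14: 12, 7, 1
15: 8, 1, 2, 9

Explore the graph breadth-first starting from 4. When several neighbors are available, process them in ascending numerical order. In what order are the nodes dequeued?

Visit 4; enqueue 1, 6, 13 → queue [1, 6, 13]
Visit 1; enqueue 2, 8, 10, 11, 14, 15 → queue [6, 13, 2, 8, 10, 11, 14, 15]
Visit 6; enqueue 5 → queue [13, 2, 8, 10, 11, 14, 15, 5]
Visit 13 → queue [2, 8, 10, 11, 14, 15, 5]
Visit 2 → queue [8, 10, 11, 14, 15, 5]
Visit 8; enqueue 3, 12 → queue [10, 11, 14, 15, 5, 3, 12]
Visit 10 → queue [11, 14, 15, 5, 3, 12]
Visit 11; enqueue 9 → queue [14, 15, 5, 3, 12, 9]
Visit 14; enqueue 7 → queue [15, 5, 3, 12, 9, 7]
Visit 15 → queue [5, 3, 12, 9, 7]
Visit 5 → queue [3, 12, 9, 7]
Visit 3 → queue [12, 9, 7]
Visit 12 → queue [9, 7]
Visit 9 → queue [7]
Visit 7 → queue []

4 1 6 13 2 8 10 11 14 15 5 3 12 9 7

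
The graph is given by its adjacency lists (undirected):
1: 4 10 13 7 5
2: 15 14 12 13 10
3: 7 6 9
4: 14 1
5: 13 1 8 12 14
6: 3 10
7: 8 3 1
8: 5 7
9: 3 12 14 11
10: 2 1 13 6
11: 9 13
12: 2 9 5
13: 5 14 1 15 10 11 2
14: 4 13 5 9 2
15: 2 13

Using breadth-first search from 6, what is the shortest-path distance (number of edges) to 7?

Level 0: 6
Level 1: 3, 10
Level 2: 1, 2, 7, 9, 13
Level 3: 4, 5, 8, 11, 12, 14, 15
7 first appears at level 2.

2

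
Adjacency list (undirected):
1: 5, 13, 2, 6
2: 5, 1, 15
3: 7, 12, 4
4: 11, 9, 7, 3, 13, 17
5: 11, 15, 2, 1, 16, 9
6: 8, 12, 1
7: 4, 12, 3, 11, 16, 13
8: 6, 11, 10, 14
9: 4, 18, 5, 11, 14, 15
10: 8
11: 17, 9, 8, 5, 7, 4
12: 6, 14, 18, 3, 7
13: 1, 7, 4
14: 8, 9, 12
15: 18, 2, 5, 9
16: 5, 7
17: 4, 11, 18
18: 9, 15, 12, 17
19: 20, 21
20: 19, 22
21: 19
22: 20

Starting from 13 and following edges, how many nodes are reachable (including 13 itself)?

18

BFS from 13 visits: 13, 1, 7, 4, 5, 2, 6, 12, 3, 11, 16, 9, 17, 15, 8, 14, 18, 10
Reachable nodes: 18 of 22 total.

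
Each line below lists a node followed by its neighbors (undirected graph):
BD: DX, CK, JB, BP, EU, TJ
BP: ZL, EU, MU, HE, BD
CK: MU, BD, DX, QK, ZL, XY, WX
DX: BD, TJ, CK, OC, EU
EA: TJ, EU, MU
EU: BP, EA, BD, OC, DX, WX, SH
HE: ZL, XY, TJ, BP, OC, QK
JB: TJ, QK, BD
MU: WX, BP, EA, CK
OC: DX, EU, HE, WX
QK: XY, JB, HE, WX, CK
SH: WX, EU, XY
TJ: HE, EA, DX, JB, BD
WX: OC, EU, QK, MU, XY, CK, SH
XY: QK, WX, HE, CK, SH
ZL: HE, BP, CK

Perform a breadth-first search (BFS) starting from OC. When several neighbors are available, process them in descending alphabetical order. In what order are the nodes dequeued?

Visit OC; enqueue WX, HE, EU, DX → queue [WX, HE, EU, DX]
Visit WX; enqueue XY, SH, QK, MU, CK → queue [HE, EU, DX, XY, SH, QK, MU, CK]
Visit HE; enqueue ZL, TJ, BP → queue [EU, DX, XY, SH, QK, MU, CK, ZL, TJ, BP]
Visit EU; enqueue EA, BD → queue [DX, XY, SH, QK, MU, CK, ZL, TJ, BP, EA, BD]
Visit DX → queue [XY, SH, QK, MU, CK, ZL, TJ, BP, EA, BD]
Visit XY → queue [SH, QK, MU, CK, ZL, TJ, BP, EA, BD]
Visit SH → queue [QK, MU, CK, ZL, TJ, BP, EA, BD]
Visit QK; enqueue JB → queue [MU, CK, ZL, TJ, BP, EA, BD, JB]
Visit MU → queue [CK, ZL, TJ, BP, EA, BD, JB]
Visit CK → queue [ZL, TJ, BP, EA, BD, JB]
Visit ZL → queue [TJ, BP, EA, BD, JB]
Visit TJ → queue [BP, EA, BD, JB]
Visit BP → queue [EA, BD, JB]
Visit EA → queue [BD, JB]
Visit BD → queue [JB]
Visit JB → queue []

OC → WX → HE → EU → DX → XY → SH → QK → MU → CK → ZL → TJ → BP → EA → BD → JB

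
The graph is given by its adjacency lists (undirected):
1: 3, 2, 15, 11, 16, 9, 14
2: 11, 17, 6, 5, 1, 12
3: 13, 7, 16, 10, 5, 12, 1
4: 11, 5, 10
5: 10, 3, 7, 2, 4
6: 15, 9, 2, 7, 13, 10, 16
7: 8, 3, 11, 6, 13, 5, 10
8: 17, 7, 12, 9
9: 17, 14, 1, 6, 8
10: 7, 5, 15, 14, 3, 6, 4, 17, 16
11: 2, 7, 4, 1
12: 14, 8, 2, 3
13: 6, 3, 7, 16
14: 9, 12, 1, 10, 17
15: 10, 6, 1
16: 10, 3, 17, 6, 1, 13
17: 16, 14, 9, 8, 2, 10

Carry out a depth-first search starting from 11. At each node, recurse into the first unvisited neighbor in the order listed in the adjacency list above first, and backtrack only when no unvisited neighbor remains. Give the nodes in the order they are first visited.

11, 2, 17, 16, 10, 7, 8, 12, 14, 9, 1, 3, 13, 6, 15, 5, 4

Visit 11
11 → 2
2 → 17
17 → 16
16 → 10
10 → 7
7 → 8
8 → 12
12 → 14
14 → 9
9 → 1
1 → 3
3 → 13
13 → 6
6 → 15
3 → 5
5 → 4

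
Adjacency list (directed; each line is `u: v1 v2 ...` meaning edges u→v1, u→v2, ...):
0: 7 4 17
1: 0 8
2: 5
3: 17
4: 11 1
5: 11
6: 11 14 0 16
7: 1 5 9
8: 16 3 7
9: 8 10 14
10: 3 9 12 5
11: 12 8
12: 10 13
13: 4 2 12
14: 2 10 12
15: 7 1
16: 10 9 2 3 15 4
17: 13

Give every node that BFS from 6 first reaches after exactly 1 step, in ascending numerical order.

Level 0: 6
Level 1: 0, 11, 14, 16
Level 2: 2, 3, 4, 7, 8, 9, 10, 12, 15, 17
Level 3: 1, 5, 13

0, 11, 14, 16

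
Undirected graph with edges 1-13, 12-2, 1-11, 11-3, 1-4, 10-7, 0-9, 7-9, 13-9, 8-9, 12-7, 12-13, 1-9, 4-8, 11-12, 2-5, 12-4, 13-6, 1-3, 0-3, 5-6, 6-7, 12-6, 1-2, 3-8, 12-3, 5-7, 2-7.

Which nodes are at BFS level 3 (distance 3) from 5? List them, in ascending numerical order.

0, 3, 4, 8, 11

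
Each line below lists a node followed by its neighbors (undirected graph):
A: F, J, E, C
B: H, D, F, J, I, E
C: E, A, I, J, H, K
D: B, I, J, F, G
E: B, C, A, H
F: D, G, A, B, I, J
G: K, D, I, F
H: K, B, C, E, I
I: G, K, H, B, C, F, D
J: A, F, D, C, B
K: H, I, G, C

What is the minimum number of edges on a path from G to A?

2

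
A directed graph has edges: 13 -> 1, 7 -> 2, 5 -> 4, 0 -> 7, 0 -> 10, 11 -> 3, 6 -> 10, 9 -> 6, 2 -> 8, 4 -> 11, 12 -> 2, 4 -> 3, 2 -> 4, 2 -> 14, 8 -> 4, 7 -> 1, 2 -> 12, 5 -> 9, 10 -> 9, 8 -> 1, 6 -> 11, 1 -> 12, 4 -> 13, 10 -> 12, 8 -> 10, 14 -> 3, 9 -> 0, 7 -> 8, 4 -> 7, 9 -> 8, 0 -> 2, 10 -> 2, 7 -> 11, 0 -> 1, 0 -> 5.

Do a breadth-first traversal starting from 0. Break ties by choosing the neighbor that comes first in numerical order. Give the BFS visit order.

Visit 0; enqueue 1, 2, 5, 7, 10 → queue [1, 2, 5, 7, 10]
Visit 1; enqueue 12 → queue [2, 5, 7, 10, 12]
Visit 2; enqueue 4, 8, 14 → queue [5, 7, 10, 12, 4, 8, 14]
Visit 5; enqueue 9 → queue [7, 10, 12, 4, 8, 14, 9]
Visit 7; enqueue 11 → queue [10, 12, 4, 8, 14, 9, 11]
Visit 10 → queue [12, 4, 8, 14, 9, 11]
Visit 12 → queue [4, 8, 14, 9, 11]
Visit 4; enqueue 3, 13 → queue [8, 14, 9, 11, 3, 13]
Visit 8 → queue [14, 9, 11, 3, 13]
Visit 14 → queue [9, 11, 3, 13]
Visit 9; enqueue 6 → queue [11, 3, 13, 6]
Visit 11 → queue [3, 13, 6]
Visit 3 → queue [13, 6]
Visit 13 → queue [6]
Visit 6 → queue []

0 → 1 → 2 → 5 → 7 → 10 → 12 → 4 → 8 → 14 → 9 → 11 → 3 → 13 → 6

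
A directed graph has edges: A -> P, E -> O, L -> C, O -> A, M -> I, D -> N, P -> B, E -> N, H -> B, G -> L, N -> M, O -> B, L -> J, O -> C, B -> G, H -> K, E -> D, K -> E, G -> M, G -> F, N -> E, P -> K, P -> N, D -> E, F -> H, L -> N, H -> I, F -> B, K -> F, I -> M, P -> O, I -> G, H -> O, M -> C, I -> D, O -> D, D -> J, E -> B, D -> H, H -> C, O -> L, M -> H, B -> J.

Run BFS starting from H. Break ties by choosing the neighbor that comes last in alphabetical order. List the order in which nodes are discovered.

Visit H; enqueue O, K, I, C, B → queue [O, K, I, C, B]
Visit O; enqueue L, D, A → queue [K, I, C, B, L, D, A]
Visit K; enqueue F, E → queue [I, C, B, L, D, A, F, E]
Visit I; enqueue M, G → queue [C, B, L, D, A, F, E, M, G]
Visit C → queue [B, L, D, A, F, E, M, G]
Visit B; enqueue J → queue [L, D, A, F, E, M, G, J]
Visit L; enqueue N → queue [D, A, F, E, M, G, J, N]
Visit D → queue [A, F, E, M, G, J, N]
Visit A; enqueue P → queue [F, E, M, G, J, N, P]
Visit F → queue [E, M, G, J, N, P]
Visit E → queue [M, G, J, N, P]
Visit M → queue [G, J, N, P]
Visit G → queue [J, N, P]
Visit J → queue [N, P]
Visit N → queue [P]
Visit P → queue []

H → O → K → I → C → B → L → D → A → F → E → M → G → J → N → P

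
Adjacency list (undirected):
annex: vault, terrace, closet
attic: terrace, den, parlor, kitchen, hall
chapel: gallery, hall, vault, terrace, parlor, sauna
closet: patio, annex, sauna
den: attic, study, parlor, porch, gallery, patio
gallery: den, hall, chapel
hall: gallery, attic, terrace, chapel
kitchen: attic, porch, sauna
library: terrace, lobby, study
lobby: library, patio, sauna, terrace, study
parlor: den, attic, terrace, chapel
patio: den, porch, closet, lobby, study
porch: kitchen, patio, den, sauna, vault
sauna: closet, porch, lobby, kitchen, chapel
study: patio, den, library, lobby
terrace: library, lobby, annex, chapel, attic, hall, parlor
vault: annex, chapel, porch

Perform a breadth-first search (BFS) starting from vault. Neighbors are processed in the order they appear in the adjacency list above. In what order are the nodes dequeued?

Visit vault; enqueue annex, chapel, porch → queue [annex, chapel, porch]
Visit annex; enqueue terrace, closet → queue [chapel, porch, terrace, closet]
Visit chapel; enqueue gallery, hall, parlor, sauna → queue [porch, terrace, closet, gallery, hall, parlor, sauna]
Visit porch; enqueue kitchen, patio, den → queue [terrace, closet, gallery, hall, parlor, sauna, kitchen, patio, den]
Visit terrace; enqueue library, lobby, attic → queue [closet, gallery, hall, parlor, sauna, kitchen, patio, den, library, lobby, attic]
Visit closet → queue [gallery, hall, parlor, sauna, kitchen, patio, den, library, lobby, attic]
Visit gallery → queue [hall, parlor, sauna, kitchen, patio, den, library, lobby, attic]
Visit hall → queue [parlor, sauna, kitchen, patio, den, library, lobby, attic]
Visit parlor → queue [sauna, kitchen, patio, den, library, lobby, attic]
Visit sauna → queue [kitchen, patio, den, library, lobby, attic]
Visit kitchen → queue [patio, den, library, lobby, attic]
Visit patio; enqueue study → queue [den, library, lobby, attic, study]
Visit den → queue [library, lobby, attic, study]
Visit library → queue [lobby, attic, study]
Visit lobby → queue [attic, study]
Visit attic → queue [study]
Visit study → queue []

vault, annex, chapel, porch, terrace, closet, gallery, hall, parlor, sauna, kitchen, patio, den, library, lobby, attic, study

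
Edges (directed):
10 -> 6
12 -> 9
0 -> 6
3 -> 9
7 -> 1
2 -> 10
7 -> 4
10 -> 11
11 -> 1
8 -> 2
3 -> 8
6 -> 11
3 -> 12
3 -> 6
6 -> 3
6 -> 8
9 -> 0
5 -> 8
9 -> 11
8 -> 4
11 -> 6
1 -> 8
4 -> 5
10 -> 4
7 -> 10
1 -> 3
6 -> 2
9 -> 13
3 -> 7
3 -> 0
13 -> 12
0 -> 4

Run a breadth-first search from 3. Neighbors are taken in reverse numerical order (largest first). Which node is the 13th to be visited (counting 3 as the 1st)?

Visit 3; enqueue 12, 9, 8, 7, 6, 0 → queue [12, 9, 8, 7, 6, 0]
Visit 12 → queue [9, 8, 7, 6, 0]
Visit 9; enqueue 13, 11 → queue [8, 7, 6, 0, 13, 11]
Visit 8; enqueue 4, 2 → queue [7, 6, 0, 13, 11, 4, 2]
Visit 7; enqueue 10, 1 → queue [6, 0, 13, 11, 4, 2, 10, 1]
Visit 6 → queue [0, 13, 11, 4, 2, 10, 1]
Visit 0 → queue [13, 11, 4, 2, 10, 1]
Visit 13 → queue [11, 4, 2, 10, 1]
Visit 11 → queue [4, 2, 10, 1]
Visit 4; enqueue 5 → queue [2, 10, 1, 5]
Visit 2 → queue [10, 1, 5]
Visit 10 → queue [1, 5]
Visit 1 → queue [5]
Visit 5 → queue []

Visit order: 3, 12, 9, 8, 7, 6, 0, 13, 11, 4, 2, 10, 1, 5

1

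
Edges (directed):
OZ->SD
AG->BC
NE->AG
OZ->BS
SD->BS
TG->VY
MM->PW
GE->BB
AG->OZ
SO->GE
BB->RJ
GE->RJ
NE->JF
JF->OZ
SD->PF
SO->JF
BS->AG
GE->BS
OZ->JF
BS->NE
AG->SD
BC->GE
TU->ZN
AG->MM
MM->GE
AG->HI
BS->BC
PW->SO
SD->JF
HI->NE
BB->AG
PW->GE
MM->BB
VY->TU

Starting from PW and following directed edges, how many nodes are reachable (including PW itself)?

BFS from PW visits: PW, GE, SO, BB, BS, RJ, JF, AG, BC, NE, OZ, HI, MM, SD, PF
Reachable nodes: 15 of 19 total.

15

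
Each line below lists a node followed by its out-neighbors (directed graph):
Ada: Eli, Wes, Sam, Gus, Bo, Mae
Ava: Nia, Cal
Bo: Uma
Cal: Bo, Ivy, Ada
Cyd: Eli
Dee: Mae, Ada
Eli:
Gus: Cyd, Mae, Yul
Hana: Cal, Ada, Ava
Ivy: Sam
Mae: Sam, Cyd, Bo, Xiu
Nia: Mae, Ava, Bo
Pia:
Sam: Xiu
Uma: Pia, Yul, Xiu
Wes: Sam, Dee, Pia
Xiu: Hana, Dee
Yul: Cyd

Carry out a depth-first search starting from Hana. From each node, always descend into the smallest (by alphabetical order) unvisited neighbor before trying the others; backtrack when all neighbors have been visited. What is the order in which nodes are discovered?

Hana Ada Bo Uma Pia Xiu Dee Mae Cyd Eli Sam Yul Gus Wes Ava Cal Ivy Nia

Visit Hana
Hana → Ada
Ada → Bo
Bo → Uma
Uma → Pia
Uma → Xiu
Xiu → Dee
Dee → Mae
Mae → Cyd
Cyd → Eli
Mae → Sam
Uma → Yul
Ada → Gus
Ada → Wes
Hana → Ava
Ava → Cal
Cal → Ivy
Ava → Nia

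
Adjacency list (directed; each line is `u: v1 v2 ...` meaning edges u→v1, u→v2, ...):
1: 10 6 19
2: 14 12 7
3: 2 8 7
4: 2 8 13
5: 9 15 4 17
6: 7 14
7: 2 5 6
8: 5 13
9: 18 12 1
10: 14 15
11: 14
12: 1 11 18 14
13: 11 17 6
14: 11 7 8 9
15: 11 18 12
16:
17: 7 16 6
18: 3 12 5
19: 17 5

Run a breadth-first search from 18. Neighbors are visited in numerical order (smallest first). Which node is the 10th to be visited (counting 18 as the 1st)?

Visit 18; enqueue 3, 5, 12 → queue [3, 5, 12]
Visit 3; enqueue 2, 7, 8 → queue [5, 12, 2, 7, 8]
Visit 5; enqueue 4, 9, 15, 17 → queue [12, 2, 7, 8, 4, 9, 15, 17]
Visit 12; enqueue 1, 11, 14 → queue [2, 7, 8, 4, 9, 15, 17, 1, 11, 14]
Visit 2 → queue [7, 8, 4, 9, 15, 17, 1, 11, 14]
Visit 7; enqueue 6 → queue [8, 4, 9, 15, 17, 1, 11, 14, 6]
Visit 8; enqueue 13 → queue [4, 9, 15, 17, 1, 11, 14, 6, 13]
Visit 4 → queue [9, 15, 17, 1, 11, 14, 6, 13]
Visit 9 → queue [15, 17, 1, 11, 14, 6, 13]
Visit 15 → queue [17, 1, 11, 14, 6, 13]
Visit 17; enqueue 16 → queue [1, 11, 14, 6, 13, 16]
Visit 1; enqueue 10, 19 → queue [11, 14, 6, 13, 16, 10, 19]
Visit 11 → queue [14, 6, 13, 16, 10, 19]
Visit 14 → queue [6, 13, 16, 10, 19]
Visit 6 → queue [13, 16, 10, 19]
Visit 13 → queue [16, 10, 19]
Visit 16 → queue [10, 19]
Visit 10 → queue [19]
Visit 19 → queue []

Visit order: 18, 3, 5, 12, 2, 7, 8, 4, 9, 15, 17, 1, 11, 14, 6, 13, 16, 10, 19

15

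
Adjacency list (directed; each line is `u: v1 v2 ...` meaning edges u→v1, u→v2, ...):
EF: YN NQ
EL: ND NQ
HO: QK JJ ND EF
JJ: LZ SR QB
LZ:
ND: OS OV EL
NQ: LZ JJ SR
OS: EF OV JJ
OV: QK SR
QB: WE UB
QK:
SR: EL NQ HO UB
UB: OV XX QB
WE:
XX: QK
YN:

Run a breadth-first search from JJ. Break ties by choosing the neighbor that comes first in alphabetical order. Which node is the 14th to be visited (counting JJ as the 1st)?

Visit JJ; enqueue LZ, QB, SR → queue [LZ, QB, SR]
Visit LZ → queue [QB, SR]
Visit QB; enqueue UB, WE → queue [SR, UB, WE]
Visit SR; enqueue EL, HO, NQ → queue [UB, WE, EL, HO, NQ]
Visit UB; enqueue OV, XX → queue [WE, EL, HO, NQ, OV, XX]
Visit WE → queue [EL, HO, NQ, OV, XX]
Visit EL; enqueue ND → queue [HO, NQ, OV, XX, ND]
Visit HO; enqueue EF, QK → queue [NQ, OV, XX, ND, EF, QK]
Visit NQ → queue [OV, XX, ND, EF, QK]
Visit OV → queue [XX, ND, EF, QK]
Visit XX → queue [ND, EF, QK]
Visit ND; enqueue OS → queue [EF, QK, OS]
Visit EF; enqueue YN → queue [QK, OS, YN]
Visit QK → queue [OS, YN]
Visit OS → queue [YN]
Visit YN → queue []

Visit order: JJ, LZ, QB, SR, UB, WE, EL, HO, NQ, OV, XX, ND, EF, QK, OS, YN

QK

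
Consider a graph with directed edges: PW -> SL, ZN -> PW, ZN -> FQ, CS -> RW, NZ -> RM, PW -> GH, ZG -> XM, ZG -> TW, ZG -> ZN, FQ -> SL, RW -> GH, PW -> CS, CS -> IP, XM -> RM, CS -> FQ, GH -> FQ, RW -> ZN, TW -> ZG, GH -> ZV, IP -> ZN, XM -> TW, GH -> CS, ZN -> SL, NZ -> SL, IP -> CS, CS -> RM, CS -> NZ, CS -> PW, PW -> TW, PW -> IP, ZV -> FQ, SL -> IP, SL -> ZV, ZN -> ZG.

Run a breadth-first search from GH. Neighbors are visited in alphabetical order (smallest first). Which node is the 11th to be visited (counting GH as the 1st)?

ZN

Visit GH; enqueue CS, FQ, ZV → queue [CS, FQ, ZV]
Visit CS; enqueue IP, NZ, PW, RM, RW → queue [FQ, ZV, IP, NZ, PW, RM, RW]
Visit FQ; enqueue SL → queue [ZV, IP, NZ, PW, RM, RW, SL]
Visit ZV → queue [IP, NZ, PW, RM, RW, SL]
Visit IP; enqueue ZN → queue [NZ, PW, RM, RW, SL, ZN]
Visit NZ → queue [PW, RM, RW, SL, ZN]
Visit PW; enqueue TW → queue [RM, RW, SL, ZN, TW]
Visit RM → queue [RW, SL, ZN, TW]
Visit RW → queue [SL, ZN, TW]
Visit SL → queue [ZN, TW]
Visit ZN; enqueue ZG → queue [TW, ZG]
Visit TW → queue [ZG]
Visit ZG; enqueue XM → queue [XM]
Visit XM → queue []

Visit order: GH, CS, FQ, ZV, IP, NZ, PW, RM, RW, SL, ZN, TW, ZG, XM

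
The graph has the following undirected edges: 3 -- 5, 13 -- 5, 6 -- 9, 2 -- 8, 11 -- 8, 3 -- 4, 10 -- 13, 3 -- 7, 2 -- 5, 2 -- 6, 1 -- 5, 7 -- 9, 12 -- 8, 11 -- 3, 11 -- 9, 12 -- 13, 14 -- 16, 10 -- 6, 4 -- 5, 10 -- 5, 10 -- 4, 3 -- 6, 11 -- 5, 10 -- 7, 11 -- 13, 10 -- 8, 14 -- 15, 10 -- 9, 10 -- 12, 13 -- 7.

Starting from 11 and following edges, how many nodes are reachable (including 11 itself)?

13

BFS from 11 visits: 11, 13, 9, 8, 5, 3, 12, 10, 7, 6, 2, 4, 1
Reachable nodes: 13 of 16 total.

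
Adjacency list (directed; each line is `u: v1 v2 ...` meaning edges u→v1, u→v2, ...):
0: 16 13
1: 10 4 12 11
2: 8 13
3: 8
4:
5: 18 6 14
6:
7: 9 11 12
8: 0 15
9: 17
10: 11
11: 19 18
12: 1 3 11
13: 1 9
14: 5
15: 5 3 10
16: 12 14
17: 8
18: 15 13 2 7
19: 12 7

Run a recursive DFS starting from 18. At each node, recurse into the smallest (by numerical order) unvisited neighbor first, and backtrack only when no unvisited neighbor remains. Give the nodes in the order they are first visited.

Visit 18
18 → 2
2 → 8
8 → 0
0 → 13
13 → 1
1 → 4
1 → 10
10 → 11
11 → 19
19 → 7
7 → 9
9 → 17
7 → 12
12 → 3
0 → 16
16 → 14
14 → 5
5 → 6
8 → 15

18 2 8 0 13 1 4 10 11 19 7 9 17 12 3 16 14 5 6 15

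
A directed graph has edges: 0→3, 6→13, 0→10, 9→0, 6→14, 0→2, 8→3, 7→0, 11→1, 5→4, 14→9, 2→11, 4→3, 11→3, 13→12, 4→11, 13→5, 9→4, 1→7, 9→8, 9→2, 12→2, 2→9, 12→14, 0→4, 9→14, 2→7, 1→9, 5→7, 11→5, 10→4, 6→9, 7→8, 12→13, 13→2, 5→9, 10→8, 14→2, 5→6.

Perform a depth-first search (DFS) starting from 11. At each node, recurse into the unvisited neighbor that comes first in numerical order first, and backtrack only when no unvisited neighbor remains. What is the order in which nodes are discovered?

Visit 11
11 → 1
1 → 7
7 → 0
0 → 2
2 → 9
9 → 4
4 → 3
9 → 8
9 → 14
0 → 10
11 → 5
5 → 6
6 → 13
13 → 12

11 1 7 0 2 9 4 3 8 14 10 5 6 13 12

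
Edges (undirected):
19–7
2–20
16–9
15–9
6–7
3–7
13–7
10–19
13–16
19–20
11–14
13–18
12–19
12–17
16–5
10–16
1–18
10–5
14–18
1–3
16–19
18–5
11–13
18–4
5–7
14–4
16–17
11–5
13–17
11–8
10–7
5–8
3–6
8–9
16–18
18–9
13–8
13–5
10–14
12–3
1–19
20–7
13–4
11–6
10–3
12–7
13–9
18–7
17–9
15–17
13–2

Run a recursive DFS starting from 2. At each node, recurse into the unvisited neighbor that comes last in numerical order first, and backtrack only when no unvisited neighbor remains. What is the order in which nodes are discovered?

Visit 2
2 → 20
20 → 19
19 → 16
16 → 18
18 → 14
14 → 11
11 → 13
13 → 17
17 → 15
15 → 9
9 → 8
8 → 5
5 → 10
10 → 7
7 → 12
12 → 3
3 → 6
3 → 1
13 → 4

2 -> 20 -> 19 -> 16 -> 18 -> 14 -> 11 -> 13 -> 17 -> 15 -> 9 -> 8 -> 5 -> 10 -> 7 -> 12 -> 3 -> 6 -> 1 -> 4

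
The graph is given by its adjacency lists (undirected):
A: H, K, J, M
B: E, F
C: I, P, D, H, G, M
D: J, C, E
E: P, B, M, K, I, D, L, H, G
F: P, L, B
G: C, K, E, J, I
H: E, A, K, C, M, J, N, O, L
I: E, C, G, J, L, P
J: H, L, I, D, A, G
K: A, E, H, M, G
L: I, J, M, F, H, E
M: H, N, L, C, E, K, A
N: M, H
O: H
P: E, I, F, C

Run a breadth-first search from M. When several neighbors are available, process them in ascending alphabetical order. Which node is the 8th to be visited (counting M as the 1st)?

N

Visit M; enqueue A, C, E, H, K, L, N → queue [A, C, E, H, K, L, N]
Visit A; enqueue J → queue [C, E, H, K, L, N, J]
Visit C; enqueue D, G, I, P → queue [E, H, K, L, N, J, D, G, I, P]
Visit E; enqueue B → queue [H, K, L, N, J, D, G, I, P, B]
Visit H; enqueue O → queue [K, L, N, J, D, G, I, P, B, O]
Visit K → queue [L, N, J, D, G, I, P, B, O]
Visit L; enqueue F → queue [N, J, D, G, I, P, B, O, F]
Visit N → queue [J, D, G, I, P, B, O, F]
Visit J → queue [D, G, I, P, B, O, F]
Visit D → queue [G, I, P, B, O, F]
Visit G → queue [I, P, B, O, F]
Visit I → queue [P, B, O, F]
Visit P → queue [B, O, F]
Visit B → queue [O, F]
Visit O → queue [F]
Visit F → queue []

Visit order: M, A, C, E, H, K, L, N, J, D, G, I, P, B, O, F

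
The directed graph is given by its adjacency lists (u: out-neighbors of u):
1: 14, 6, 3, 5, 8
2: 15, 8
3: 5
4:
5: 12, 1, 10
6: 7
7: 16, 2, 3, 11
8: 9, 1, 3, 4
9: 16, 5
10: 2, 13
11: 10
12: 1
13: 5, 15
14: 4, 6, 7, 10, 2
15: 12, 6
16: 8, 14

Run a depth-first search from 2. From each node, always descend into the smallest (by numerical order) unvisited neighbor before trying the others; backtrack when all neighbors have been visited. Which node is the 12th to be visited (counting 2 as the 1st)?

16

Visit 2
2 → 8
8 → 1
1 → 3
3 → 5
5 → 10
10 → 13
13 → 15
15 → 6
6 → 7
7 → 11
7 → 16
16 → 14
14 → 4
15 → 12
8 → 9

Visit order: 2, 8, 1, 3, 5, 10, 13, 15, 6, 7, 11, 16, 14, 4, 12, 9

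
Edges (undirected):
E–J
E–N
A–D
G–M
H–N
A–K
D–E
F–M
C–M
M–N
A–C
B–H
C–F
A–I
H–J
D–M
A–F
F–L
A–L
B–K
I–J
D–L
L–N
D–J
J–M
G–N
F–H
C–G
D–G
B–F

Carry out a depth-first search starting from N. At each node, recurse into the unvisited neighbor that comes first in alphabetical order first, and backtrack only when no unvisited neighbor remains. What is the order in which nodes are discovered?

N, E, D, A, C, F, B, H, J, I, M, G, K, L

Visit N
N → E
E → D
D → A
A → C
C → F
F → B
B → H
H → J
J → I
J → M
M → G
B → K
F → L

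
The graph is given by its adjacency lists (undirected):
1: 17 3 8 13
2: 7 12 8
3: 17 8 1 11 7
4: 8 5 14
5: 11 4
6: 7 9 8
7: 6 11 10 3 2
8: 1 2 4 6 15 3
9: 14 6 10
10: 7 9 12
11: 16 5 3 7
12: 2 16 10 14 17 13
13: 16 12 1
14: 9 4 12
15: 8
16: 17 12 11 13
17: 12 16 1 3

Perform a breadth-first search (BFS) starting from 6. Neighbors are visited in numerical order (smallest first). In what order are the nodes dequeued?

Visit 6; enqueue 7, 8, 9 → queue [7, 8, 9]
Visit 7; enqueue 2, 3, 10, 11 → queue [8, 9, 2, 3, 10, 11]
Visit 8; enqueue 1, 4, 15 → queue [9, 2, 3, 10, 11, 1, 4, 15]
Visit 9; enqueue 14 → queue [2, 3, 10, 11, 1, 4, 15, 14]
Visit 2; enqueue 12 → queue [3, 10, 11, 1, 4, 15, 14, 12]
Visit 3; enqueue 17 → queue [10, 11, 1, 4, 15, 14, 12, 17]
Visit 10 → queue [11, 1, 4, 15, 14, 12, 17]
Visit 11; enqueue 5, 16 → queue [1, 4, 15, 14, 12, 17, 5, 16]
Visit 1; enqueue 13 → queue [4, 15, 14, 12, 17, 5, 16, 13]
Visit 4 → queue [15, 14, 12, 17, 5, 16, 13]
Visit 15 → queue [14, 12, 17, 5, 16, 13]
Visit 14 → queue [12, 17, 5, 16, 13]
Visit 12 → queue [17, 5, 16, 13]
Visit 17 → queue [5, 16, 13]
Visit 5 → queue [16, 13]
Visit 16 → queue [13]
Visit 13 → queue []

6, 7, 8, 9, 2, 3, 10, 11, 1, 4, 15, 14, 12, 17, 5, 16, 13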